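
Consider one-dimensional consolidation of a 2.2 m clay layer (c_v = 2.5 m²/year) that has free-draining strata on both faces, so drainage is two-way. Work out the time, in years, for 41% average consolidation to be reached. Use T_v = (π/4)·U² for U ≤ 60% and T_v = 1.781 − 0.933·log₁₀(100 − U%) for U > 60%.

Drainage path length: H_d = H/2 = 1.1 m (double drainage).
U ≤ 60%: T_v = (π/4)·U² = (π/4)×0.41² = 0.13203.
t = T_v·H_d²/c_v = 0.13203×1.1²/2.5 = 0.0639 years.

t ≈ 0.0639 years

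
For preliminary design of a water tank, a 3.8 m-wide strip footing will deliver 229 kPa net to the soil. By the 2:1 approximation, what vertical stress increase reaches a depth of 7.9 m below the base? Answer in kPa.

By the 2:1 method the load spreads at 1 horizontal : 2 vertical, so at depth z the loaded area has grown by z in each plan dimension:
Δσ = qB/(B+z) = 229×3.8/(3.8+7.9) = 74.376 kPa

Δσ_z ≈ 74.4 kPa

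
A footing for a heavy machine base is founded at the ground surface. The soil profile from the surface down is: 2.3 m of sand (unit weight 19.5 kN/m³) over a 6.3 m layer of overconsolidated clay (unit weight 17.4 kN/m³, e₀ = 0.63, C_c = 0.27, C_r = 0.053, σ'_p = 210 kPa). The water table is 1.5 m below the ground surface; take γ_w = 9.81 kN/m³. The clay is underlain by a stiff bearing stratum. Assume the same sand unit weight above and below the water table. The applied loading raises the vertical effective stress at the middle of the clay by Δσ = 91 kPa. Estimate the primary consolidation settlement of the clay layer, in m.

S_c ≈ 0.0813 m

Mid-depth of clay below the ground surface: z = 2.3 + 6.3/2 = 5.45 m.
Total vertical stress at mid-clay: σ_v = 19.5×2.3 + 17.4×3.15 = 99.66 kPa.
Pore pressure: u = 9.81×(5.45 − 1.5) = 38.75 kPa.
Initial effective stress: σ'_0 = σ_v − u = 99.66 − 38.75 = 60.91 kPa.
Final effective stress: σ'_f = 60.91 + 91 = 151.91 kPa.
σ'_f = 151.91 ≤ σ'_p = 210 kPa, so the clay remains overconsolidated and only the recompression index applies:
S_c = C_r·H/(1+e₀)·log₁₀(σ'_f/σ'_0) = 0.053×6.3/1.63×log₁₀(151.91/60.91)
    = 0.20484 × 0.3969 = 0.0813 m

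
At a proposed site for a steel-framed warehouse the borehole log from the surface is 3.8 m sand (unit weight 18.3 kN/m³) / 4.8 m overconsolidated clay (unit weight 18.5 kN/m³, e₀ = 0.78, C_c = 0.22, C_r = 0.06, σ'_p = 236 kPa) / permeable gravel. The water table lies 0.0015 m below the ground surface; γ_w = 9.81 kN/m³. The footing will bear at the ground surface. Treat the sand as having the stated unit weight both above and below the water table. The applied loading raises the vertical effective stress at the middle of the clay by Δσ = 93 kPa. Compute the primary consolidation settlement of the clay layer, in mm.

Mid-depth of clay below the ground surface: z = 3.8 + 4.8/2 = 6.2 m.
Total vertical stress at mid-clay: σ_v = 18.3×3.8 + 18.5×2.4 = 113.94 kPa.
Pore pressure: u = 9.81×(6.2 − 0.0015) = 60.802 kPa.
Initial effective stress: σ'_0 = σ_v − u = 113.94 − 60.802 = 53.138 kPa.
Final effective stress: σ'_f = 53.138 + 93 = 146.14 kPa.
σ'_f = 146.14 ≤ σ'_p = 236 kPa, so the clay remains overconsolidated and only the recompression index applies:
S_c = C_r·H/(1+e₀)·log₁₀(σ'_f/σ'_0) = 0.06×4.8/1.78×log₁₀(146.14/53.138)
    = 0.1618 × 0.43936 = 0.07109 m

S_c ≈ 71.1 mm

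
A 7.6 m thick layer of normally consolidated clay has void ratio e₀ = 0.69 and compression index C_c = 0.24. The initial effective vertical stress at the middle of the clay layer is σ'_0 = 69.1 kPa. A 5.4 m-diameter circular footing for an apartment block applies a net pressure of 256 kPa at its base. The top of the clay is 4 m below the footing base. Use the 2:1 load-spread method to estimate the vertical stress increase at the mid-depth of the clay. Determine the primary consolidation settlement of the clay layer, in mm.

Mid-depth of clay below the footing base: z = 4 + 7.6/2 = 7.8 m.
Stress increase at mid-clay by the 2:1 spreading method:
Δσ ≈ qD²/(D+z)² = 256×5.4²/(5.4+7.8)² = 42.843 kPa
Final effective stress: σ'_f = σ'_0 + Δσ = 69.1 + 42.843 = 111.94 kPa.
Normally consolidated clay, so the full stress increment lies on the virgin compression line:
S_c = C_c·H/(1+e₀)·log₁₀(σ'_f/σ'_0) = 0.24×7.6/(1+0.69)×log₁₀(111.94/69.1)
    = 1.0793 × 0.20951 = 0.2261 m

S_c ≈ 226 mm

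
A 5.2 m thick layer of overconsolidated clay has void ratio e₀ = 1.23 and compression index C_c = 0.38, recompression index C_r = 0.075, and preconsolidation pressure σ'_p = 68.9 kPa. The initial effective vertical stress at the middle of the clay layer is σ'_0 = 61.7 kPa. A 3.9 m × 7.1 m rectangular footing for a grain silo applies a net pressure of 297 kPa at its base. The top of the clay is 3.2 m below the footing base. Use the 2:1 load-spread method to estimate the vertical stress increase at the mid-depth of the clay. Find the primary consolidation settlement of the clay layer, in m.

S_c ≈ 0.245 m

Mid-depth of clay below the footing base: z = 3.2 + 5.2/2 = 5.8 m.
Stress increase at mid-clay by the 2:1 spreading method:
Δσ = qBL/((B+z)(L+z)) = 297×3.9×7.1/((3.9+5.8)(7.1+5.8)) = 65.723 kPa
Final effective stress: σ'_f = 61.7 + 65.723 = 127.42 kPa.
σ'_f = 127.42 > σ'_p = 68.9 kPa, so the stress path crosses the preconsolidation pressure — recompression up to σ'_p, then virgin compression beyond:
S_c = H/(1+e₀)·[C_r·log₁₀(σ'_p/σ'_0) + C_c·log₁₀(σ'_f/σ'_p)]
    = 5.2/2.23 × [0.075×log₁₀(68.9/61.7) + 0.38×log₁₀(127.42/68.9)]
    = 2.3318 × [0.0035951 + 0.10147] = 0.245 m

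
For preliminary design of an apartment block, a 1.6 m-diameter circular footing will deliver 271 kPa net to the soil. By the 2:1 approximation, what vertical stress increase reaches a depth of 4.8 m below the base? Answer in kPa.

By the 2:1 method the load spreads at 1 horizontal : 2 vertical, so at depth z the loaded area has grown by z in each plan dimension:
Δσ ≈ qD²/(D+z)² = 271×1.6²/(1.6+4.8)² = 16.938 kPa

Δσ_z ≈ 16.9 kPa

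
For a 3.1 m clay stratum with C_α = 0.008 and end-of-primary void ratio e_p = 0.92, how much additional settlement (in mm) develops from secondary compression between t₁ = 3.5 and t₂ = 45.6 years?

Secondary compression: S_s = C_α·H/(1+e_p)·log₁₀(t₂/t₁)
S_s = 0.008×3.1/(1+0.92)×log₁₀(45.6/3.5)
    = 0.01292 × 1.115 = 0.0144 m

S_s ≈ 14.4 mm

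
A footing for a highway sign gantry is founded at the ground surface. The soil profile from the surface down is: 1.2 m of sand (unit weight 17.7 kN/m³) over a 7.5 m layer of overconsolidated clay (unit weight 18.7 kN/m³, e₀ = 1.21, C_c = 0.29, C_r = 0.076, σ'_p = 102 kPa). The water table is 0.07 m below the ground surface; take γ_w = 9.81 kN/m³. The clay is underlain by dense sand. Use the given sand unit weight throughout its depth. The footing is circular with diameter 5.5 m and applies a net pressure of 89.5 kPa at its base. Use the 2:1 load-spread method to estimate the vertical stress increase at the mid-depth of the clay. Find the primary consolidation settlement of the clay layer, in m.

S_c ≈ 0.0505 m

Mid-depth of clay below the ground surface: z = 1.2 + 7.5/2 = 4.95 m.
Total vertical stress at mid-clay: σ_v = 17.7×1.2 + 18.7×3.75 = 91.365 kPa.
Pore pressure: u = 9.81×(4.95 − 0.07) = 47.873 kPa.
Initial effective stress: σ'_0 = σ_v − u = 91.365 − 47.873 = 43.492 kPa.
Stress increase at mid-clay by the 2:1 spreading method:
Δσ ≈ qD²/(D+z)² = 89.5×5.5²/(5.5+4.95)² = 24.792 kPa
Final effective stress: σ'_f = 43.492 + 24.792 = 68.284 kPa.
σ'_f = 68.284 ≤ σ'_p = 102 kPa, so the clay remains overconsolidated and only the recompression index applies:
S_c = C_r·H/(1+e₀)·log₁₀(σ'_f/σ'_0) = 0.076×7.5/2.21×log₁₀(68.284/43.492)
    = 0.25792 × 0.19591 = 0.05053 m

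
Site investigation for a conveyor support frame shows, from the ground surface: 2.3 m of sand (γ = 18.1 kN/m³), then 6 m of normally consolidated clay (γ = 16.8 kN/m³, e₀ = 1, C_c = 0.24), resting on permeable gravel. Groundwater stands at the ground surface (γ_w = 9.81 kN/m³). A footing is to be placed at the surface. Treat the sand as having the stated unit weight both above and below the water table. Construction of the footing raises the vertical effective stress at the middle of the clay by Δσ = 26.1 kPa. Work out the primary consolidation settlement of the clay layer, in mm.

S_c ≈ 157 mm

Mid-depth of clay below the ground surface: z = 2.3 + 6/2 = 5.3 m.
Total vertical stress at mid-clay: σ_v = 18.1×2.3 + 16.8×3 = 92.03 kPa.
Pore pressure: u = 9.81×(5.3 − 0) = 51.993 kPa.
Initial effective stress: σ'_0 = σ_v − u = 92.03 − 51.993 = 40.037 kPa.
Final effective stress: σ'_f = σ'_0 + Δσ = 40.037 + 26.1 = 66.137 kPa.
Normally consolidated clay, so the full stress increment lies on the virgin compression line:
S_c = C_c·H/(1+e₀)·log₁₀(σ'_f/σ'_0) = 0.24×6/(1+1)×log₁₀(66.137/40.037)
    = 0.72 × 0.21798 = 0.1569 m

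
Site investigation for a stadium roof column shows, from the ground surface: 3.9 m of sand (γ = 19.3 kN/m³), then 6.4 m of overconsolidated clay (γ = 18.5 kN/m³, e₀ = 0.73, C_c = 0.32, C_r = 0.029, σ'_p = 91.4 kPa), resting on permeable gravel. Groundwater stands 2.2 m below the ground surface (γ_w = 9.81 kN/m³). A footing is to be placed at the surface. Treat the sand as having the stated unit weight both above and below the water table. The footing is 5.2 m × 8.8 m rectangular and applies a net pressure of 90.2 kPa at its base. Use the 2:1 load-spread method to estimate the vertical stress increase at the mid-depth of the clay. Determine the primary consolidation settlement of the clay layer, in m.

S_c ≈ 0.0861 m

Mid-depth of clay below the ground surface: z = 3.9 + 6.4/2 = 7.1 m.
Total vertical stress at mid-clay: σ_v = 19.3×3.9 + 18.5×3.2 = 134.47 kPa.
Pore pressure: u = 9.81×(7.1 − 2.2) = 48.069 kPa.
Initial effective stress: σ'_0 = σ_v − u = 134.47 − 48.069 = 86.401 kPa.
Stress increase at mid-clay by the 2:1 spreading method:
Δσ = qBL/((B+z)(L+z)) = 90.2×5.2×8.8/((5.2+7.1)(8.8+7.1)) = 21.105 kPa
Final effective stress: σ'_f = 86.401 + 21.105 = 107.51 kPa.
σ'_f = 107.51 > σ'_p = 91.4 kPa, so the stress path crosses the preconsolidation pressure — recompression up to σ'_p, then virgin compression beyond:
S_c = H/(1+e₀)·[C_r·log₁₀(σ'_p/σ'_0) + C_c·log₁₀(σ'_f/σ'_p)]
    = 6.4/1.73 × [0.029×log₁₀(91.4/86.401) + 0.32×log₁₀(107.51/91.4)]
    = 3.6994 × [0.0007084 + 0.022561] = 0.08608 m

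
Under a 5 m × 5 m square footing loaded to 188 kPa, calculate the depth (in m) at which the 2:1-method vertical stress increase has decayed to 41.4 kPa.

z ≈ 5.65 m

2:1 spreading — at depth z the loaded area has grown by z in each plan dimension:
qB²/(B+z)² = Δσ_z ⇒ z = B(√(q/Δσ_z) − 1) = 5×(√(188/41.4) − 1) = 5.655 m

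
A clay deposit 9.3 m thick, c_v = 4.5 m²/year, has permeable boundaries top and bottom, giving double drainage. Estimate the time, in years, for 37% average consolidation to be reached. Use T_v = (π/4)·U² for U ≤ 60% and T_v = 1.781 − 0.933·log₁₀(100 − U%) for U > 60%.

t ≈ 0.517 years

Drainage path length: H_d = H/2 = 4.65 m (double drainage).
U ≤ 60%: T_v = (π/4)·U² = (π/4)×0.37² = 0.10752.
t = T_v·H_d²/c_v = 0.10752×4.65²/4.5 = 0.5166 years.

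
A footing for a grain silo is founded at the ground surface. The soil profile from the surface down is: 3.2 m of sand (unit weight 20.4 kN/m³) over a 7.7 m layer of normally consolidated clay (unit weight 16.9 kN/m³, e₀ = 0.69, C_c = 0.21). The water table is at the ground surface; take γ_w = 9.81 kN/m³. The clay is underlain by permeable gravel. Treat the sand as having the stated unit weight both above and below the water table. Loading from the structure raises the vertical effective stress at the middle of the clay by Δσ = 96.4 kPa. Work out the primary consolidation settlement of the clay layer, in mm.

Mid-depth of clay below the ground surface: z = 3.2 + 7.7/2 = 7.05 m.
Total vertical stress at mid-clay: σ_v = 20.4×3.2 + 16.9×3.85 = 130.34 kPa.
Pore pressure: u = 9.81×(7.05 − 0) = 69.16 kPa.
Initial effective stress: σ'_0 = σ_v − u = 130.34 − 69.16 = 61.18 kPa.
Final effective stress: σ'_f = σ'_0 + Δσ = 61.18 + 96.4 = 157.58 kPa.
Normally consolidated clay, so the full stress increment lies on the virgin compression line:
S_c = C_c·H/(1+e₀)·log₁₀(σ'_f/σ'_0) = 0.21×7.7/(1+0.69)×log₁₀(157.58/61.18)
    = 0.9568 × 0.41089 = 0.3931 m

S_c ≈ 393 mm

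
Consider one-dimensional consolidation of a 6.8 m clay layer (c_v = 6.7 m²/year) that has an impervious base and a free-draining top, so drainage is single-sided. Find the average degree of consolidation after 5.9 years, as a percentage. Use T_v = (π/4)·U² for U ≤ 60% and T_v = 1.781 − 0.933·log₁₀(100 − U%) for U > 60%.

U ≈ 90.2 %

Drainage path length: H_d = H = 6.8 m (single drainage).
T_v = c_v·t/H_d² = 6.7×5.9/6.8² = 0.85489.
T_v = 0.85489 corresponds to the U > 60% branch:
U = 1 − 10^((1.781 − T_v)/0.933)/100 = 0.9017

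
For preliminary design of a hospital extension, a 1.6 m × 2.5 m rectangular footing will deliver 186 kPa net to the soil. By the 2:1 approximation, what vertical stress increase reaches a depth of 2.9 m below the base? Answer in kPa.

Δσ_z ≈ 30.6 kPa

By the 2:1 method the load spreads at 1 horizontal : 2 vertical, so at depth z the loaded area has grown by z in each plan dimension:
Δσ = qBL/((B+z)(L+z)) = 186×1.6×2.5/((1.6+2.9)(2.5+2.9)) = 30.617 kPa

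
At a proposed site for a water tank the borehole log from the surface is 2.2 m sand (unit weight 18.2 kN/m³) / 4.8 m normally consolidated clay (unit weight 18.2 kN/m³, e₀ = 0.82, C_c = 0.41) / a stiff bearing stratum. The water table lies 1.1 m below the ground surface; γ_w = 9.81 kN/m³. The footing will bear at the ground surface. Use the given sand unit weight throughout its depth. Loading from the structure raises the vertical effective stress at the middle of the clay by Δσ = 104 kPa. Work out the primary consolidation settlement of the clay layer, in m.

Mid-depth of clay below the ground surface: z = 2.2 + 4.8/2 = 4.6 m.
Total vertical stress at mid-clay: σ_v = 18.2×2.2 + 18.2×2.4 = 83.72 kPa.
Pore pressure: u = 9.81×(4.6 − 1.1) = 34.335 kPa.
Initial effective stress: σ'_0 = σ_v − u = 83.72 − 34.335 = 49.385 kPa.
Final effective stress: σ'_f = σ'_0 + Δσ = 49.385 + 104 = 153.38 kPa.
Normally consolidated clay, so the full stress increment lies on the virgin compression line:
S_c = C_c·H/(1+e₀)·log₁₀(σ'_f/σ'_0) = 0.41×4.8/(1+0.82)×log₁₀(153.38/49.385)
    = 1.0813 × 0.49217 = 0.5322 m

S_c ≈ 0.532 m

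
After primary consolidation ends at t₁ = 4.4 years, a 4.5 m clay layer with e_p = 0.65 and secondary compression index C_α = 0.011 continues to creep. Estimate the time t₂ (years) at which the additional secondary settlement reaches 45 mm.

t₂ ≈ 139 years

S_s = C_α·H/(1+e_p)·log₁₀(t₂/t₁) ⇒ log₁₀(t₂/t₁) = S_s·(1+e_p)/(C_α·H).
log₁₀(t₂/t₁) = 0.045 × (1+0.65) / (0.011×4.5) = 1.5
t₂ = t₁ × 10^1.5 = 4.4 × 31.62 = 139.1 years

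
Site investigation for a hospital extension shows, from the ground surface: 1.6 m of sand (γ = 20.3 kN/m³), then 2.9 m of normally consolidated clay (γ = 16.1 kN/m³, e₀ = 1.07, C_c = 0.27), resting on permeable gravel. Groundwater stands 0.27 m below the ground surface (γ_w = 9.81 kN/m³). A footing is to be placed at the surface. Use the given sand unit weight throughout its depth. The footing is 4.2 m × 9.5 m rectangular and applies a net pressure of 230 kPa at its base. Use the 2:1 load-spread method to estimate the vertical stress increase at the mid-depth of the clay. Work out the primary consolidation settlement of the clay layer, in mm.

Mid-depth of clay below the ground surface: z = 1.6 + 2.9/2 = 3.05 m.
Total vertical stress at mid-clay: σ_v = 20.3×1.6 + 16.1×1.45 = 55.825 kPa.
Pore pressure: u = 9.81×(3.05 − 0.27) = 27.272 kPa.
Initial effective stress: σ'_0 = σ_v − u = 55.825 − 27.272 = 28.553 kPa.
Stress increase at mid-clay by the 2:1 spreading method:
Δσ = qBL/((B+z)(L+z)) = 230×4.2×9.5/((4.2+3.05)(9.5+3.05)) = 100.86 kPa
Final effective stress: σ'_f = σ'_0 + Δσ = 28.553 + 100.86 = 129.41 kPa.
Normally consolidated clay, so the full stress increment lies on the virgin compression line:
S_c = C_c·H/(1+e₀)·log₁₀(σ'_f/σ'_0) = 0.27×2.9/(1+1.07)×log₁₀(129.41/28.553)
    = 0.37826 × 0.65632 = 0.2483 m

S_c ≈ 248 mm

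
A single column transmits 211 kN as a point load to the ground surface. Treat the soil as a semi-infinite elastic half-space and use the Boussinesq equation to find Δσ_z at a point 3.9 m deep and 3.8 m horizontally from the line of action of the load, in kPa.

Δσ_z ≈ 1.25 kPa

Boussinesq vertical stress below a point load on an elastic half-space:
Δσ_z = 3P/(2πz²) · [1 + (r/z)²]^(−5/2)
r/z = 3.8/3.9 = 0.97436; [1+(r/z)²]^(−5/2) = 0.18848.
Δσ_z = 3×211/(2π×3.9²) × 0.18848 = 6.6236 × 0.18848 = 1.248 kPa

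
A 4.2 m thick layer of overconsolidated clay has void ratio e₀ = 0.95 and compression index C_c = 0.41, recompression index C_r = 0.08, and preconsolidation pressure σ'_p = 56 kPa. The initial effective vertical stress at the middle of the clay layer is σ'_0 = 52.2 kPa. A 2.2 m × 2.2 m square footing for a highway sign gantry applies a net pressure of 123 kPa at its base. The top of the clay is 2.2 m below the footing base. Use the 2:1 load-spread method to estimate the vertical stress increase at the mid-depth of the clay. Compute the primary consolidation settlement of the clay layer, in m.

Mid-depth of clay below the footing base: z = 2.2 + 4.2/2 = 4.3 m.
Stress increase at mid-clay by the 2:1 spreading method:
Δσ = qBL/((B+z)(L+z)) = 123×2.2×2.2/((2.2+4.3)(2.2+4.3)) = 14.09 kPa
Final effective stress: σ'_f = 52.2 + 14.09 = 66.29 kPa.
σ'_f = 66.29 > σ'_p = 56 kPa, so the stress path crosses the preconsolidation pressure — recompression up to σ'_p, then virgin compression beyond:
S_c = H/(1+e₀)·[C_r·log₁₀(σ'_p/σ'_0) + C_c·log₁₀(σ'_f/σ'_p)]
    = 4.2/1.95 × [0.08×log₁₀(56/52.2) + 0.41×log₁₀(66.29/56)]
    = 2.1538 × [0.0024414 + 0.030037] = 0.06995 m

S_c ≈ 0.07 m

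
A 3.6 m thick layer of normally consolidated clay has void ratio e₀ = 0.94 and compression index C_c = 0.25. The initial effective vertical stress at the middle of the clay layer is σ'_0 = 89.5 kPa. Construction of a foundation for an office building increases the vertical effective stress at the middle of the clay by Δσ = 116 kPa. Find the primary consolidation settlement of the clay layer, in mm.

S_c ≈ 167 mm

Final effective stress: σ'_f = σ'_0 + Δσ = 89.5 + 116 = 205.5 kPa.
Normally consolidated clay, so the full stress increment lies on the virgin compression line:
S_c = C_c·H/(1+e₀)·log₁₀(σ'_f/σ'_0) = 0.25×3.6/(1+0.94)×log₁₀(205.5/89.5)
    = 0.46392 × 0.36099 = 0.1675 m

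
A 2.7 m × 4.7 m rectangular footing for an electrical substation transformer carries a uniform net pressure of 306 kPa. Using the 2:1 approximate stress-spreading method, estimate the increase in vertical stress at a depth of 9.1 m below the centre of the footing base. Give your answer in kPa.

By the 2:1 method the load spreads at 1 horizontal : 2 vertical, so at depth z the loaded area has grown by z in each plan dimension:
Δσ = qBL/((B+z)(L+z)) = 306×2.7×4.7/((2.7+9.1)(4.7+9.1)) = 23.846 kPa

Δσ_z ≈ 23.8 kPa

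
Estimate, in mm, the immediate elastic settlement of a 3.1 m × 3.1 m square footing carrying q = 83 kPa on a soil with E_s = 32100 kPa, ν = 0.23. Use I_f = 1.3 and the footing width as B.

Immediate (elastic) settlement: S_e = q·B·(1−ν²)/E_s · I_f.
S_e = 83 × 3.1 × (1 − 0.23²) / 32100 × 1.3
    = 83 × 3.1 × 0.9471 / 32100 × 1.3
    = 0.009869 m = 9.869 mm

S_e ≈ 9.87 mm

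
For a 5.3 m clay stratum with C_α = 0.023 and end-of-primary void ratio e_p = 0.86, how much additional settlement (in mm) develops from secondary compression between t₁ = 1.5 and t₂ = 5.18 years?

Secondary compression: S_s = C_α·H/(1+e_p)·log₁₀(t₂/t₁)
S_s = 0.023×5.3/(1+0.86)×log₁₀(5.18/1.5)
    = 0.06554 × 0.5382 = 0.03527 m

S_s ≈ 35.3 mm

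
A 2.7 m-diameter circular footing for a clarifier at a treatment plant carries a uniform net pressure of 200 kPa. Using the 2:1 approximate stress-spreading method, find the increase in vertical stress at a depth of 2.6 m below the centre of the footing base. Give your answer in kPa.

Δσ_z ≈ 51.9 kPa

By the 2:1 method the load spreads at 1 horizontal : 2 vertical, so at depth z the loaded area has grown by z in each plan dimension:
Δσ ≈ qD²/(D+z)² = 200×2.7²/(2.7+2.6)² = 51.905 kPa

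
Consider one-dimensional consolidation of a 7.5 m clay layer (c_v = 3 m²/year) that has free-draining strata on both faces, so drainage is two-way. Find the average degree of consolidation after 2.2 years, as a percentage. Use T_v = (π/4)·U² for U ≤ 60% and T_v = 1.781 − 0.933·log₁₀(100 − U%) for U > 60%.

Drainage path length: H_d = H/2 = 3.75 m (double drainage).
T_v = c_v·t/H_d² = 3×2.2/3.75² = 0.46933.
T_v = 0.46933 corresponds to the U > 60% branch:
U = 1 − 10^((1.781 − T_v)/0.933)/100 = 0.7454

U ≈ 74.5 %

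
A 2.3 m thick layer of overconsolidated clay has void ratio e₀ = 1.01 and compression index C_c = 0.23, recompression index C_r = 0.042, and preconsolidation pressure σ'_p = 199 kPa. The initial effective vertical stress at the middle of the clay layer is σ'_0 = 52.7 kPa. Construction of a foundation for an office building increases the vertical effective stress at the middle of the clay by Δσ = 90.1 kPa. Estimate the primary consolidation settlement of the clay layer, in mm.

S_c ≈ 20.8 mm

Final effective stress: σ'_f = 52.7 + 90.1 = 142.8 kPa.
σ'_f = 142.8 ≤ σ'_p = 199 kPa, so the clay remains overconsolidated and only the recompression index applies:
S_c = C_r·H/(1+e₀)·log₁₀(σ'_f/σ'_0) = 0.042×2.3/2.01×log₁₀(142.8/52.7)
    = 0.048061 × 0.43292 = 0.02081 m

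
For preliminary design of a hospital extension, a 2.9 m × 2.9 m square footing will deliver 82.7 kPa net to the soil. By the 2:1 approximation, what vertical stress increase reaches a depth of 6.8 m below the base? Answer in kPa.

By the 2:1 method the load spreads at 1 horizontal : 2 vertical, so at depth z the loaded area has grown by z in each plan dimension:
Δσ = qBL/((B+z)(L+z)) = 82.7×2.9×2.9/((2.9+6.8)(2.9+6.8)) = 7.3919 kPa

Δσ_z ≈ 7.39 kPa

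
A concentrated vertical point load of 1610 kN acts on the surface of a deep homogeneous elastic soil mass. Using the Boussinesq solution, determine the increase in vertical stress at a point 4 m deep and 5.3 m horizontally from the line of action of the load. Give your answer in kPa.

Boussinesq vertical stress below a point load on an elastic half-space:
Δσ_z = 3P/(2πz²) · [1 + (r/z)²]^(−5/2)
r/z = 5.3/4 = 1.325; [1+(r/z)²]^(−5/2) = 0.079332.
Δσ_z = 3×1610/(2π×4²) × 0.079332 = 48.045 × 0.079332 = 3.812 kPa

Δσ_z ≈ 3.81 kPa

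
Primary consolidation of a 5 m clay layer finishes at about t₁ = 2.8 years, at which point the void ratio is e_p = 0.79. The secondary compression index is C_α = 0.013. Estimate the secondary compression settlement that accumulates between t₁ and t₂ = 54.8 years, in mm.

S_s ≈ 46.9 mm

Secondary compression: S_s = C_α·H/(1+e_p)·log₁₀(t₂/t₁)
S_s = 0.013×5/(1+0.79)×log₁₀(54.8/2.8)
    = 0.03631 × 1.292 = 0.0469 m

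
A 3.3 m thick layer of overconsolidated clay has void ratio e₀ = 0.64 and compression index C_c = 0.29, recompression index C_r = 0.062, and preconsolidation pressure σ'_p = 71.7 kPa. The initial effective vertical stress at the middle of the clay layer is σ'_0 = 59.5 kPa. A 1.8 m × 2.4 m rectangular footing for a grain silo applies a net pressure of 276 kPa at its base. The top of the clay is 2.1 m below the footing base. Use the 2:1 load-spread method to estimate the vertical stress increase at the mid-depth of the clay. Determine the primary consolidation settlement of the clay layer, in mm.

Mid-depth of clay below the footing base: z = 2.1 + 3.3/2 = 3.75 m.
Stress increase at mid-clay by the 2:1 spreading method:
Δσ = qBL/((B+z)(L+z)) = 276×1.8×2.4/((1.8+3.75)(2.4+3.75)) = 34.932 kPa
Final effective stress: σ'_f = 59.5 + 34.932 = 94.432 kPa.
σ'_f = 94.432 > σ'_p = 71.7 kPa, so the stress path crosses the preconsolidation pressure — recompression up to σ'_p, then virgin compression beyond:
S_c = H/(1+e₀)·[C_r·log₁₀(σ'_p/σ'_0) + C_c·log₁₀(σ'_f/σ'_p)]
    = 3.3/1.64 × [0.062×log₁₀(71.7/59.5) + 0.29×log₁₀(94.432/71.7)]
    = 2.0122 × [0.0050221 + 0.034684] = 0.0799 m

S_c ≈ 79.9 mm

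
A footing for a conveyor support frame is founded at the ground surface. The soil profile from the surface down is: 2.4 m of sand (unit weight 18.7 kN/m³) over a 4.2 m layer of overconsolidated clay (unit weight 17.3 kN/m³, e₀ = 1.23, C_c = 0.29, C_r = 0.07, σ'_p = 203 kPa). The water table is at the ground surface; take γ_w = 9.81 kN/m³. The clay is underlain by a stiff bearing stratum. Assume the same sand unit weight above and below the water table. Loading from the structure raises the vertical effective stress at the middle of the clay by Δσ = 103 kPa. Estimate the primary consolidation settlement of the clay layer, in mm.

S_c ≈ 76.1 mm

Mid-depth of clay below the ground surface: z = 2.4 + 4.2/2 = 4.5 m.
Total vertical stress at mid-clay: σ_v = 18.7×2.4 + 17.3×2.1 = 81.21 kPa.
Pore pressure: u = 9.81×(4.5 − 0) = 44.145 kPa.
Initial effective stress: σ'_0 = σ_v − u = 81.21 − 44.145 = 37.065 kPa.
Final effective stress: σ'_f = 37.065 + 103 = 140.06 kPa.
σ'_f = 140.06 ≤ σ'_p = 203 kPa, so the clay remains overconsolidated and only the recompression index applies:
S_c = C_r·H/(1+e₀)·log₁₀(σ'_f/σ'_0) = 0.07×4.2/2.23×log₁₀(140.06/37.065)
    = 0.13184 × 0.57735 = 0.07612 m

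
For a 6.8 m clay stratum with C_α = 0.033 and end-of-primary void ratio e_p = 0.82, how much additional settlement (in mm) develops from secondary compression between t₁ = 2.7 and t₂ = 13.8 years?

S_s ≈ 87.4 mm

Secondary compression: S_s = C_α·H/(1+e_p)·log₁₀(t₂/t₁)
S_s = 0.033×6.8/(1+0.82)×log₁₀(13.8/2.7)
    = 0.1233 × 0.7085 = 0.08736 m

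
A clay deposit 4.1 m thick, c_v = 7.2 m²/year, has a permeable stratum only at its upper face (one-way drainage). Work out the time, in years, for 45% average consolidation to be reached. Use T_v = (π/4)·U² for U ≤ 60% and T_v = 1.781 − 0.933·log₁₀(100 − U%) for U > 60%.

t ≈ 0.371 years

Drainage path length: H_d = H = 4.1 m (single drainage).
U ≤ 60%: T_v = (π/4)·U² = (π/4)×0.45² = 0.15904.
t = T_v·H_d²/c_v = 0.15904×4.1²/7.2 = 0.3713 years.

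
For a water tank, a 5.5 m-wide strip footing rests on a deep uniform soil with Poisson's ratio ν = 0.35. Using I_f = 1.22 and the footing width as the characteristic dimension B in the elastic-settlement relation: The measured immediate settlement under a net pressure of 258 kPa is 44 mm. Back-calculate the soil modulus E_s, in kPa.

S_e = q·B·(1−ν²)/E_s · I_f  ⇒  E_s = q·B·(1−ν²)·I_f / S_e.
E_s = 258 × 5.5 × 0.8775 × 1.22 / 0.044 = 34530 kPa

E_s ≈ 34500 kPa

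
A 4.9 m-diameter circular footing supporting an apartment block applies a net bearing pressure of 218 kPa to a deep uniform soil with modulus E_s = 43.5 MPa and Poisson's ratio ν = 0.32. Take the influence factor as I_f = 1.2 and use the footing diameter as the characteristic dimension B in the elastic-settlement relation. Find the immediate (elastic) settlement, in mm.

Immediate (elastic) settlement: S_e = q·B·(1−ν²)/E_s · I_f.
E_s = 43.5 MPa = 43500 kPa.
S_e = 218 × 4.9 × (1 − 0.32²) / 43500 × 1.2
    = 218 × 4.9 × 0.8976 / 43500 × 1.2
    = 0.02645 m = 26.45 mm

S_e ≈ 26.5 mm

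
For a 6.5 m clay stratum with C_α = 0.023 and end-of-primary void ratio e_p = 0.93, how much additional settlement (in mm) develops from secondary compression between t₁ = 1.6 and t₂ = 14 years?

Secondary compression: S_s = C_α·H/(1+e_p)·log₁₀(t₂/t₁)
S_s = 0.023×6.5/(1+0.93)×log₁₀(14/1.6)
    = 0.07746 × 0.942 = 0.07297 m

S_s ≈ 73 mm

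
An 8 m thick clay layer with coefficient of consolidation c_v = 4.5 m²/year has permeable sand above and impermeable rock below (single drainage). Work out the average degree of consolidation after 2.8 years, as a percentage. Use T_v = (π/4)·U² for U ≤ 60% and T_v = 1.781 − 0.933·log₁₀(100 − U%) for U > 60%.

Drainage path length: H_d = H = 8 m (single drainage).
T_v = c_v·t/H_d² = 4.5×2.8/8² = 0.19687.
T_v = 0.19687 corresponds to the U ≤ 60% branch:
U = √(4T_v/π) = 0.5007

U ≈ 50.1 %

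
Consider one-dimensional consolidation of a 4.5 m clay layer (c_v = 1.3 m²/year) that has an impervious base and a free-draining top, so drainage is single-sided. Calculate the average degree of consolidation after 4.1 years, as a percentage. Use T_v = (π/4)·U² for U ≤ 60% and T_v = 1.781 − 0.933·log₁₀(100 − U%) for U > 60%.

U ≈ 57.9 %

Drainage path length: H_d = H = 4.5 m (single drainage).
T_v = c_v·t/H_d² = 1.3×4.1/4.5² = 0.26321.
T_v = 0.26321 corresponds to the U ≤ 60% branch:
U = √(4T_v/π) = 0.5789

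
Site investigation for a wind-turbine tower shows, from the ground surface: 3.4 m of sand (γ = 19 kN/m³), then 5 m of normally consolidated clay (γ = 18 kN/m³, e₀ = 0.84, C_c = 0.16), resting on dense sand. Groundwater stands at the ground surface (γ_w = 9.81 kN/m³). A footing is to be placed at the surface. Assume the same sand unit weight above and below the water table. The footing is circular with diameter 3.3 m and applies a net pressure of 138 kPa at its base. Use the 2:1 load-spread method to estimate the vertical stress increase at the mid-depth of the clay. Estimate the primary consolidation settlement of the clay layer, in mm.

Mid-depth of clay below the ground surface: z = 3.4 + 5/2 = 5.9 m.
Total vertical stress at mid-clay: σ_v = 19×3.4 + 18×2.5 = 109.6 kPa.
Pore pressure: u = 9.81×(5.9 − 0) = 57.879 kPa.
Initial effective stress: σ'_0 = σ_v − u = 109.6 − 57.879 = 51.721 kPa.
Stress increase at mid-clay by the 2:1 spreading method:
Δσ ≈ qD²/(D+z)² = 138×3.3²/(3.3+5.9)² = 17.755 kPa
Final effective stress: σ'_f = σ'_0 + Δσ = 51.721 + 17.755 = 69.476 kPa.
Normally consolidated clay, so the full stress increment lies on the virgin compression line:
S_c = C_c·H/(1+e₀)·log₁₀(σ'_f/σ'_0) = 0.16×5/(1+0.84)×log₁₀(69.476/51.721)
    = 0.43478 × 0.12817 = 0.05573 m

S_c ≈ 55.7 mm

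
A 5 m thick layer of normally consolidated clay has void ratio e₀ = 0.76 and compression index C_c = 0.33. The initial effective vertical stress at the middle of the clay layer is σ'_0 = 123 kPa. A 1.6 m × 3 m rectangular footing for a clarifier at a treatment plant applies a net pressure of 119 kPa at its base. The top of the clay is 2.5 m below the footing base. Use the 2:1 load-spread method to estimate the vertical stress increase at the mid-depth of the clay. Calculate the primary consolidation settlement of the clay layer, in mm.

Mid-depth of clay below the footing base: z = 2.5 + 5/2 = 5 m.
Stress increase at mid-clay by the 2:1 spreading method:
Δσ = qBL/((B+z)(L+z)) = 119×1.6×3/((1.6+5)(3+5)) = 10.818 kPa
Final effective stress: σ'_f = σ'_0 + Δσ = 123 + 10.818 = 133.82 kPa.
Normally consolidated clay, so the full stress increment lies on the virgin compression line:
S_c = C_c·H/(1+e₀)·log₁₀(σ'_f/σ'_0) = 0.33×5/(1+0.76)×log₁₀(133.82/123)
    = 0.9375 × 0.036616 = 0.03433 m

S_c ≈ 34.3 mm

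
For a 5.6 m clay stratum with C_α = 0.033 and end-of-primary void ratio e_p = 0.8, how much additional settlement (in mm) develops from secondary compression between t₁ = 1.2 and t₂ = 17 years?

S_s ≈ 118 mm

Secondary compression: S_s = C_α·H/(1+e_p)·log₁₀(t₂/t₁)
S_s = 0.033×5.6/(1+0.8)×log₁₀(17/1.2)
    = 0.1027 × 1.151 = 0.1182 m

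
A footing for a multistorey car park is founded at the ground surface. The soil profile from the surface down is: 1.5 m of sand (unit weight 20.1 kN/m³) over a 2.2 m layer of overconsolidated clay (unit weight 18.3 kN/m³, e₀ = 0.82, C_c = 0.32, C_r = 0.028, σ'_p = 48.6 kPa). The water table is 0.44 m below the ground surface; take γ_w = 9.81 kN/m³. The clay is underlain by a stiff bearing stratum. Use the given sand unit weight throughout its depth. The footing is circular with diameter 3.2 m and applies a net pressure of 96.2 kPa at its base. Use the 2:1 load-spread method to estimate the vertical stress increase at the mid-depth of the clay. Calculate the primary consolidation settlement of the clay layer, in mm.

Mid-depth of clay below the ground surface: z = 1.5 + 2.2/2 = 2.6 m.
Total vertical stress at mid-clay: σ_v = 20.1×1.5 + 18.3×1.1 = 50.28 kPa.
Pore pressure: u = 9.81×(2.6 − 0.44) = 21.19 kPa.
Initial effective stress: σ'_0 = σ_v − u = 50.28 − 21.19 = 29.09 kPa.
Stress increase at mid-clay by the 2:1 spreading method:
Δσ ≈ qD²/(D+z)² = 96.2×3.2²/(3.2+2.6)² = 29.283 kPa
Final effective stress: σ'_f = 29.09 + 29.283 = 58.373 kPa.
σ'_f = 58.373 > σ'_p = 48.6 kPa, so the stress path crosses the preconsolidation pressure — recompression up to σ'_p, then virgin compression beyond:
S_c = H/(1+e₀)·[C_r·log₁₀(σ'_p/σ'_0) + C_c·log₁₀(σ'_f/σ'_p)]
    = 2.2/1.82 × [0.028×log₁₀(48.6/29.09) + 0.32×log₁₀(58.373/48.6)]
    = 1.2088 × [0.006241 + 0.025464] = 0.03833 m

S_c ≈ 38.3 mm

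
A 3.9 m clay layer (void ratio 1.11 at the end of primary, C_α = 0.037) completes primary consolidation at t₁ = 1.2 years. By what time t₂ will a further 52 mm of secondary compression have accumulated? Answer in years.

S_s = C_α·H/(1+e_p)·log₁₀(t₂/t₁) ⇒ log₁₀(t₂/t₁) = S_s·(1+e_p)/(C_α·H).
log₁₀(t₂/t₁) = 0.052 × (1+1.11) / (0.037×3.9) = 0.7604
t₂ = t₁ × 10^0.7604 = 1.2 × 5.759 = 6.911 years

t₂ ≈ 6.91 years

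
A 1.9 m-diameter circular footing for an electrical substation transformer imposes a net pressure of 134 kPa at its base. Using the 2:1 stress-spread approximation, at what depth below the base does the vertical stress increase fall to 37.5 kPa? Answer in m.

z ≈ 1.69 m

2:1 spreading — at depth z the loaded area has grown by z in each plan dimension:
qD²/(D+z)² = Δσ_z ⇒ z = D(√(q/Δσ_z) − 1) = 1.9×(√(134/37.5) − 1) = 1.692 m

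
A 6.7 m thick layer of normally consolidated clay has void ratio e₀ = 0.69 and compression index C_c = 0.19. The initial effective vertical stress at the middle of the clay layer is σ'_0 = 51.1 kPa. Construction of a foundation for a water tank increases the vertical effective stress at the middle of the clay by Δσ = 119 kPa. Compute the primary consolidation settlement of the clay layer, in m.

Final effective stress: σ'_f = σ'_0 + Δσ = 51.1 + 119 = 170.1 kPa.
Normally consolidated clay, so the full stress increment lies on the virgin compression line:
S_c = C_c·H/(1+e₀)·log₁₀(σ'_f/σ'_0) = 0.19×6.7/(1+0.69)×log₁₀(170.1/51.1)
    = 0.75325 × 0.52228 = 0.3934 m

S_c ≈ 0.393 m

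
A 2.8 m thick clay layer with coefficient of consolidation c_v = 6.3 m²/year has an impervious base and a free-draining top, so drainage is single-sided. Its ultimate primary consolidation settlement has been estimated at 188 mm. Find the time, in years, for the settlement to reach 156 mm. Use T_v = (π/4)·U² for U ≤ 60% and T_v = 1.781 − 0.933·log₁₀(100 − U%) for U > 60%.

Drainage path length: H_d = H = 2.8 m (single drainage).
U = S(t)/S_ult = 156/188 = 0.8298.
U > 60%: T_v = 1.781 − 0.933·log₁₀(100 − 82.979) = 0.63248.
t = T_v·H_d²/c_v = 0.63248×2.8²/6.3 = 0.7871 years.

t ≈ 0.787 years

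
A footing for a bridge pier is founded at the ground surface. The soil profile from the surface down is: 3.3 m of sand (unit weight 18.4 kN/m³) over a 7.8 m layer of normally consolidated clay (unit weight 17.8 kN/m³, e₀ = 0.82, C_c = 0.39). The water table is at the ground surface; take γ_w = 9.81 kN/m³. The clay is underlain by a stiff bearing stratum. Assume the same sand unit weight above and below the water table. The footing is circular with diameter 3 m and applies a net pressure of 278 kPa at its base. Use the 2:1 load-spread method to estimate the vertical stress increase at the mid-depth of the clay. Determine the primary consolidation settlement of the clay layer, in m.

S_c ≈ 0.246 m

Mid-depth of clay below the ground surface: z = 3.3 + 7.8/2 = 7.2 m.
Total vertical stress at mid-clay: σ_v = 18.4×3.3 + 17.8×3.9 = 130.14 kPa.
Pore pressure: u = 9.81×(7.2 − 0) = 70.632 kPa.
Initial effective stress: σ'_0 = σ_v − u = 130.14 − 70.632 = 59.508 kPa.
Stress increase at mid-clay by the 2:1 spreading method:
Δσ ≈ qD²/(D+z)² = 278×3²/(3+7.2)² = 24.048 kPa
Final effective stress: σ'_f = σ'_0 + Δσ = 59.508 + 24.048 = 83.556 kPa.
Normally consolidated clay, so the full stress increment lies on the virgin compression line:
S_c = C_c·H/(1+e₀)·log₁₀(σ'_f/σ'_0) = 0.39×7.8/(1+0.82)×log₁₀(83.556/59.508)
    = 1.6714 × 0.1474 = 0.2464 m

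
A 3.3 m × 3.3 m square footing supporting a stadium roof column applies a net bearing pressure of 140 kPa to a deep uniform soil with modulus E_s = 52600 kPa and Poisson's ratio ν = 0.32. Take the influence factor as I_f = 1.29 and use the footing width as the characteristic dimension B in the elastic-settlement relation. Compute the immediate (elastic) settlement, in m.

S_e ≈ 0.0102 m

Immediate (elastic) settlement: S_e = q·B·(1−ν²)/E_s · I_f.
S_e = 140 × 3.3 × (1 − 0.32²) / 52600 × 1.29
    = 140 × 3.3 × 0.8976 / 52600 × 1.29
    = 0.01017 m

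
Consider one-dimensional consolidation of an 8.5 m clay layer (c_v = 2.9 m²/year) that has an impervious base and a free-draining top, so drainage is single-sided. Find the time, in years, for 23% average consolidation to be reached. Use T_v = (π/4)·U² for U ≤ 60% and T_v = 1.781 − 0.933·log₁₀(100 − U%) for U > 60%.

t ≈ 1.04 years

Drainage path length: H_d = H = 8.5 m (single drainage).
U ≤ 60%: T_v = (π/4)·U² = (π/4)×0.23² = 0.041548.
t = T_v·H_d²/c_v = 0.041548×8.5²/2.9 = 1.035 years.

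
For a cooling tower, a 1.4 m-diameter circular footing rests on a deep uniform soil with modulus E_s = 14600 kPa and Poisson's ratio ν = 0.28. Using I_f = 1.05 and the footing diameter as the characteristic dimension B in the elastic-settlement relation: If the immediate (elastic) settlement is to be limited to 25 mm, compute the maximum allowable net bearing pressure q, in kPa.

q ≈ 269 kPa

S_e = q·B·(1−ν²)/E_s · I_f  ⇒  q = S_e·E_s / (B·(1−ν²)·I_f).
q = 0.025 × 14600 / (1.4 × 0.9216 × 1.05) = 269.4 kPa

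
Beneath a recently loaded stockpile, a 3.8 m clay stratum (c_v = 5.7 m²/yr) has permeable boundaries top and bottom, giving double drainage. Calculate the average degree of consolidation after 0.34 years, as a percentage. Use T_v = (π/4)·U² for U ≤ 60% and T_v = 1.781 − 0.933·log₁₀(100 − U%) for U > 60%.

U ≈ 78.4 %

Drainage path length: H_d = H/2 = 1.9 m (double drainage).
T_v = c_v·t/H_d² = 5.7×0.34/1.9² = 0.53684.
T_v = 0.53684 corresponds to the U > 60% branch:
U = 1 − 10^((1.781 − T_v)/0.933)/100 = 0.7845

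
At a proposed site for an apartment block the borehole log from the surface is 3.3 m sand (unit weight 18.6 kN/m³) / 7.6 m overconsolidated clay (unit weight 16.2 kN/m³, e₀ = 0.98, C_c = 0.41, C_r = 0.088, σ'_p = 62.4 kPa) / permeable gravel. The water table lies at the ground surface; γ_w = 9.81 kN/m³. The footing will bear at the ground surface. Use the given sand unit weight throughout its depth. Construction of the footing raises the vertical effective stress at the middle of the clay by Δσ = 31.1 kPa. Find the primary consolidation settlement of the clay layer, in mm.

Mid-depth of clay below the ground surface: z = 3.3 + 7.6/2 = 7.1 m.
Total vertical stress at mid-clay: σ_v = 18.6×3.3 + 16.2×3.8 = 122.94 kPa.
Pore pressure: u = 9.81×(7.1 − 0) = 69.651 kPa.
Initial effective stress: σ'_0 = σ_v − u = 122.94 − 69.651 = 53.289 kPa.
Final effective stress: σ'_f = 53.289 + 31.1 = 84.389 kPa.
σ'_f = 84.389 > σ'_p = 62.4 kPa, so the stress path crosses the preconsolidation pressure — recompression up to σ'_p, then virgin compression beyond:
S_c = H/(1+e₀)·[C_r·log₁₀(σ'_p/σ'_0) + C_c·log₁₀(σ'_f/σ'_p)]
    = 7.6/1.98 × [0.088×log₁₀(62.4/53.289) + 0.41×log₁₀(84.389/62.4)]
    = 3.8384 × [0.0060321 + 0.053752] = 0.2295 m

S_c ≈ 229 mm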